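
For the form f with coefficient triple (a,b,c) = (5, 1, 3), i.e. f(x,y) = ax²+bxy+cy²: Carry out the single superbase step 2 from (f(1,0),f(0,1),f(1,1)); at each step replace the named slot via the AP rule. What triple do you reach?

start (5,3,9) = (f(1,0),f(0,1),f(1,1))
replace slot 2: 2·(5+9) − 3 = 25 → (5,25,9)

5,25,9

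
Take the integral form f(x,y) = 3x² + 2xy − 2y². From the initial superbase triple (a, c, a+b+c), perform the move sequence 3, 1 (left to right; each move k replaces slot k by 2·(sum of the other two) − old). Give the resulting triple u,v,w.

start (3,-2,3) = (f(1,0),f(0,1),f(1,1))
replace slot 3: 2·(3+(-2)) − 3 = -1 → (3,-2,-1)
replace slot 1: 2·((-2)+(-1)) − 3 = -9 → (-9,-2,-1)

-9,-2,-1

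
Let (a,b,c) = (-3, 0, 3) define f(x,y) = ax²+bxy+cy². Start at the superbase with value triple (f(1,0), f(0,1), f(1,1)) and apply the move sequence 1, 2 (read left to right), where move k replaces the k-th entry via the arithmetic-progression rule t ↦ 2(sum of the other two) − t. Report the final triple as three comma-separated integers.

start (-3,3,0) = (f(1,0),f(0,1),f(1,1))
replace slot 1: 2·(3+0) − (-3) = 9 → (9,3,0)
replace slot 2: 2·(9+0) − 3 = 15 → (9,15,0)

9,15,0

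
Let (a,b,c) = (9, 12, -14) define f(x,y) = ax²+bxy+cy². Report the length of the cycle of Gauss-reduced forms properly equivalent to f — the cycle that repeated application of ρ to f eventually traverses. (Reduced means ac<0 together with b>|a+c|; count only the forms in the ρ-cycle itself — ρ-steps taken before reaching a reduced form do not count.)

D = 648, ⌊√D⌋ = 25
river: ρ → (-14,16,7)
river: ρ → (7,12,-18)
river: ρ → (-18,24,1)
river: ρ → (1,24,-18)
river: ρ → (-18,12,7)
river: ρ → (7,16,-14)
river: ρ → (-14,12,9)
river: ρ → (9,24,-2)
river: ρ → (-2,24,9)
river: ρ → (9,12,-14)
ρ-cycle length = 10 (tail of 0 descent steps not counted)

10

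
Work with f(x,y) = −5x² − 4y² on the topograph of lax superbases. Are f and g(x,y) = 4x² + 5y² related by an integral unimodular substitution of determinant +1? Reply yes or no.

D₁ = -80, D₂ = -80
f is negative-definite; reduce −f:
−f: flip: (5,0,4)→(4,0,5)
−f: reduced (well bottom): (4,0,5) with a≤c, −a<b≤a
flip sign back: reduced form of f is (-4,0,-5)
g: reduced (well bottom): (4,0,5) with a≤c, −a<b≤a
reduced forms (-4, 0, -5) vs (4, 0, 5) ⇒ inequivalent

no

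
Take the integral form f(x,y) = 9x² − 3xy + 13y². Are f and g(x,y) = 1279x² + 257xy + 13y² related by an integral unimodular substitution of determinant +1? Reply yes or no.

D₁ = -459, D₂ = -459
f: reduced (well bottom): (9,-3,13) with a≤c, −a<b≤a
g: flip: (1279,257,13)→(13,-257,1279)
g: translate: b→3 (≡-257 mod 26), so (13,-257,1279)→(13,3,9)
g: flip: (13,3,9)→(9,-3,13)
g: reduced (well bottom): (9,-3,13) with a≤c, −a<b≤a
reduced forms (9, -3, 13) vs (9, -3, 13) ⇒ equivalent

yes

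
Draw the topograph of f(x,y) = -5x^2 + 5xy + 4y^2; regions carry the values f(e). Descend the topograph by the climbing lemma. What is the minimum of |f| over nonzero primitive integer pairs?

river: ρ → (4,3,-6)
river: ρ → (-6,9,1)
river: ρ → (1,9,-6)
river: ρ → (-6,3,4)
river: ρ → (4,5,-5)
river: ρ → (-5,5,4)
closes: descent 0, river 6
min |a| on river = 1

1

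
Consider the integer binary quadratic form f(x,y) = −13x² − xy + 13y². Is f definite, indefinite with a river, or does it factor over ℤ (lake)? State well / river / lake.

D = b²−4ac = (-1)² − 4·(-13)·13 = 677
D > 0 non-square ⇒ indefinite ⇒ periodic river

river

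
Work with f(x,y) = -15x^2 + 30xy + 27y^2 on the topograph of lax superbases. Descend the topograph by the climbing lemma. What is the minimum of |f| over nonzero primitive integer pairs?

river: ρ → (27,24,-18)
river: ρ → (-18,48,3)
river: ρ → (3,48,-18)
river: ρ → (-18,24,27)
river: ρ → (27,30,-15)
river: ρ → (-15,30,27)
closes: descent 0, river 6
min |a| on river = 3

3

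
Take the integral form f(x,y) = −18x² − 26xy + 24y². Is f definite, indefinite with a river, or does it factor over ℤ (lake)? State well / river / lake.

D = b²−4ac = (-26)² − 4·(-18)·24 = 2404
D > 0 non-square ⇒ indefinite ⇒ periodic river

river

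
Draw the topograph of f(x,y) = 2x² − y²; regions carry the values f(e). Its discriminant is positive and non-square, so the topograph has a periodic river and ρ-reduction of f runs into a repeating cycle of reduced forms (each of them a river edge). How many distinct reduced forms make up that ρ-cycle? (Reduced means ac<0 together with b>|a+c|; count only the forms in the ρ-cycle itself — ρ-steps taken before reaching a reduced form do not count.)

D = 8, ⌊√D⌋ = 2
descent: ρ → (-1,2,1)  [lands on river]
river: ρ → (1,2,-1)
ρ-cycle length = 2 (tail of 1 descent step not counted)

2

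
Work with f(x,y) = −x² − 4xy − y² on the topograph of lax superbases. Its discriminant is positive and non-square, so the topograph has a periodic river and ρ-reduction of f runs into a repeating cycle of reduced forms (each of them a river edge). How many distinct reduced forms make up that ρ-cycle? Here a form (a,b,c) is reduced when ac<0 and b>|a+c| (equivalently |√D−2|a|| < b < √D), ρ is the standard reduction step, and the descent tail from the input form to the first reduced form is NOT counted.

D = 12, ⌊√D⌋ = 3
descent: ρ → (-1,2,2)  [lands on river]
river: ρ → (2,2,-1)
ρ-cycle length = 2 (tail of 1 descent step not counted)

2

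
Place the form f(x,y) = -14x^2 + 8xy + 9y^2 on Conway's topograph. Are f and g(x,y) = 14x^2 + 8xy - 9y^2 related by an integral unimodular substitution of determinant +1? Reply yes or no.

D₁ = 568, D₂ = 568
river cycle of f (length 6): (9, 10, -13), (-13, 16, 6), (6, 20, -7), (-7, 22, 3), (3, 20, -14), (-14, 8, 9)
river cycle of g (length 6): (-9, 10, 13), (13, 16, -6), (-6, 20, 7), (7, 22, -3), (-3, 20, 14), (14, 8, -9)
cycles differ ⇒ inequivalent

no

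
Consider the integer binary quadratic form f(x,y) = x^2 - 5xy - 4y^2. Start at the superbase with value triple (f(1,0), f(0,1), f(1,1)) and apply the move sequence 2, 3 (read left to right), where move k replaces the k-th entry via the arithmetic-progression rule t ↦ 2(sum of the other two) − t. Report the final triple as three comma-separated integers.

start (1,-4,-8) = (f(1,0),f(0,1),f(1,1))
replace slot 2: 2·(1+(-8)) − (-4) = -10 → (1,-10,-8)
replace slot 3: 2·(1+(-10)) − (-8) = -10 → (1,-10,-10)

1,-10,-10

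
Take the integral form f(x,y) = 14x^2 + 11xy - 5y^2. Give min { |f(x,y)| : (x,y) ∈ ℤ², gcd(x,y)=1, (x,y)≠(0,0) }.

river: ρ → (-5,19,2)
river: ρ → (2,17,-14)
river: ρ → (-14,11,5)
river: ρ → (5,19,-2)
river: ρ → (-2,17,14)
river: ρ → (14,11,-5)
closes: descent 0, river 6
min |a| on river = 2

2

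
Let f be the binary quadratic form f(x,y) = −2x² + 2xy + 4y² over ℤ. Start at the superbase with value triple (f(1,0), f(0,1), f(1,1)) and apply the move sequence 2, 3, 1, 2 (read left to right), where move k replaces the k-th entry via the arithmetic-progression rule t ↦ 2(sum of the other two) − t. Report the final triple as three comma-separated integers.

start (-2,4,4) = (f(1,0),f(0,1),f(1,1))
replace slot 2: 2·((-2)+4) − 4 = 0 → (-2,0,4)
replace slot 3: 2·((-2)+0) − 4 = -8 → (-2,0,-8)
replace slot 1: 2·(0+(-8)) − (-2) = -14 → (-14,0,-8)
replace slot 2: 2·((-14)+(-8)) − 0 = -44 → (-14,-44,-8)

-14,-44,-8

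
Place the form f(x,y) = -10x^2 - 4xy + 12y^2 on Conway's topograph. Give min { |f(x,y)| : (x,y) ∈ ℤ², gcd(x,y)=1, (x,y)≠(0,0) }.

descent: ρ → (12,4,-10)  [lands on river]
river: ρ → (-10,16,6)
river: ρ → (6,20,-4)
river: ρ → (-4,20,6)
river: ρ → (6,16,-10)
river: ρ → (-10,4,12)
river: ρ → (12,20,-2)
river: ρ → (-2,20,12)
closes: descent 1, river 8
min |a| on river = 2

2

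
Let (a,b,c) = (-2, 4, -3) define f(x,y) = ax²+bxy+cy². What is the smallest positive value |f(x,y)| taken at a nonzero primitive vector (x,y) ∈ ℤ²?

translate: b→0 (≡-4 mod 4), so (2,-4,3)→(2,0,1)
flip: (2,0,1)→(1,0,2)
reduced (well bottom): (1,0,2) with a≤c, −a<b≤a
well minimum |f| = |-1| = 1 (negative-definite)

1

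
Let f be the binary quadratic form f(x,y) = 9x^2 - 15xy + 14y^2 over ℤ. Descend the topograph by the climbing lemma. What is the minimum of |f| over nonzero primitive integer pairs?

translate: b→3 (≡-15 mod 18), so (9,-15,14)→(9,3,8)
flip: (9,3,8)→(8,-3,9)
reduced (well bottom): (8,-3,9) with a≤c, −a<b≤a
well minimum = a = 8

8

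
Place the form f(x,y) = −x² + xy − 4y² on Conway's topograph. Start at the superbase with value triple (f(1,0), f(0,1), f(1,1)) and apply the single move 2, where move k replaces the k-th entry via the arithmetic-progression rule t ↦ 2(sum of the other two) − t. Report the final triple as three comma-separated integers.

start (-1,-4,-4) = (f(1,0),f(0,1),f(1,1))
replace slot 2: 2·((-1)+(-4)) − (-4) = -6 → (-1,-6,-4)

-1,-6,-4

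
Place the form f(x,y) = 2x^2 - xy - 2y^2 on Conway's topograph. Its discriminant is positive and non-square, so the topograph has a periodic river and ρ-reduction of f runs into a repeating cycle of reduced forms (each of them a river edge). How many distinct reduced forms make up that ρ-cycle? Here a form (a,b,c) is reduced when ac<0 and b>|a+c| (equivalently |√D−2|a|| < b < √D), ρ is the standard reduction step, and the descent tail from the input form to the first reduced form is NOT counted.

D = 17, ⌊√D⌋ = 4
descent: ρ → (-2,1,2)  [lands on river]
river: ρ → (2,3,-1)
river: ρ → (-1,3,2)
river: ρ → (2,1,-2)
river: ρ → (-2,3,1)
river: ρ → (1,3,-2)
ρ-cycle length = 6 (tail of 1 descent step not counted)

6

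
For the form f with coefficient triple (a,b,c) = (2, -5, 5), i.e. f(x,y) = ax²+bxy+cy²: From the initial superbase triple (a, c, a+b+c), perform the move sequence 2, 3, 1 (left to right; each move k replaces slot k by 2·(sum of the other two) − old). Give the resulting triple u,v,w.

start (2,5,2) = (f(1,0),f(0,1),f(1,1))
replace slot 2: 2·(2+2) − 5 = 3 → (2,3,2)
replace slot 3: 2·(2+3) − 2 = 8 → (2,3,8)
replace slot 1: 2·(3+8) − 2 = 20 → (20,3,8)

20,3,8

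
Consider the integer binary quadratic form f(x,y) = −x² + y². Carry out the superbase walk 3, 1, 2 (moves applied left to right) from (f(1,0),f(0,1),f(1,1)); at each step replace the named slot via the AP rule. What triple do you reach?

start (-1,1,0) = (f(1,0),f(0,1),f(1,1))
replace slot 3: 2·((-1)+1) − 0 = 0 → (-1,1,0)
replace slot 1: 2·(1+0) − (-1) = 3 → (3,1,0)
replace slot 2: 2·(3+0) − 1 = 5 → (3,5,0)

3,5,0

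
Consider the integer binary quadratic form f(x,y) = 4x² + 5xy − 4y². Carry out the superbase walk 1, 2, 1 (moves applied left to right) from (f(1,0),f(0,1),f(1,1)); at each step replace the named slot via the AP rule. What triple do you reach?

start (4,-4,5) = (f(1,0),f(0,1),f(1,1))
replace slot 1: 2·((-4)+5) − 4 = -2 → (-2,-4,5)
replace slot 2: 2·((-2)+5) − (-4) = 10 → (-2,10,5)
replace slot 1: 2·(10+5) − (-2) = 32 → (32,10,5)

32,10,5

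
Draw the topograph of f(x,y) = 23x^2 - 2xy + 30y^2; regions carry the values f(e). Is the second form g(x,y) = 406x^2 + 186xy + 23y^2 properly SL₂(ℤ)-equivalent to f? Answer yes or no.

D₁ = -2756, D₂ = -2756
f: reduced (well bottom): (23,-2,30) with a≤c, −a<b≤a
g: flip: (406,186,23)→(23,-186,406)
g: translate: b→-2 (≡-186 mod 46), so (23,-186,406)→(23,-2,30)
g: reduced (well bottom): (23,-2,30) with a≤c, −a<b≤a
reduced forms (23, -2, 30) vs (23, -2, 30) ⇒ equivalent

yes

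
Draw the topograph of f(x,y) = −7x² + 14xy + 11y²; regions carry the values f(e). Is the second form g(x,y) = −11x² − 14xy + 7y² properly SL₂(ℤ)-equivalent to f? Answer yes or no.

D₁ = 504, D₂ = 504
river cycle of f (length 10): (11, 8, -10), (-10, 12, 9), (9, 6, -13), (-13, 20, 2), (2, 20, -13), (-13, 6, 9), (9, 12, -10), (-10, 8, 11), (11, 14, -7), (-7, 14, 11)
river cycle of g (length 10): (7, 14, -11), (-11, 8, 10), (10, 12, -9), (-9, 6, 13), (13, 20, -2), (-2, 20, 13), (13, 6, -9), (-9, 12, 10), (10, 8, -11), (-11, 14, 7)
cycles differ ⇒ inequivalent

no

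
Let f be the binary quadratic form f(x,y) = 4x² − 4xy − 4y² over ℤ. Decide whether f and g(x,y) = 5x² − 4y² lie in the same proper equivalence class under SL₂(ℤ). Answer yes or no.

D₁ = 80, D₂ = 80
river cycle of f (length 2): (-4, 4, 4), (4, 4, -4)
river cycle of g (length 2): (-4, 8, 1), (1, 8, -4)
cycles differ ⇒ inequivalent

no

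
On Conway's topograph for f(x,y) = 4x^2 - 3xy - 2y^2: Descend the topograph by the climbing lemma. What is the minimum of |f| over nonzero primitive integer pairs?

descent: ρ → (-2,3,4)  [lands on river]
river: ρ → (4,5,-1)
river: ρ → (-1,5,4)
river: ρ → (4,3,-2)
river: ρ → (-2,5,2)
river: ρ → (2,3,-4)
river: ρ → (-4,5,1)
river: ρ → (1,5,-4)
river: ρ → (-4,3,2)
river: ρ → (2,5,-2)
closes: descent 1, river 10
min |a| on river = 1

1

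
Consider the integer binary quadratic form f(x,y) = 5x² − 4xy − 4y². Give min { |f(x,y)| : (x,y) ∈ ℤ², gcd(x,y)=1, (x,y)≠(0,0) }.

descent: ρ → (-4,4,5)  [lands on river]
river: ρ → (5,6,-3)
river: ρ → (-3,6,5)
river: ρ → (5,4,-4)
closes: descent 1, river 4
min |a| on river = 3

3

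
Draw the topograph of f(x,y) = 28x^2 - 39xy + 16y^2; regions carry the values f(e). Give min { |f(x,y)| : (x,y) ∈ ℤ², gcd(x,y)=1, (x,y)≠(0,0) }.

translate: b→17 (≡-39 mod 56), so (28,-39,16)→(28,17,5)
flip: (28,17,5)→(5,-17,28)
translate: b→3 (≡-17 mod 10), so (5,-17,28)→(5,3,14)
reduced (well bottom): (5,3,14) with a≤c, −a<b≤a
well minimum = a = 5

5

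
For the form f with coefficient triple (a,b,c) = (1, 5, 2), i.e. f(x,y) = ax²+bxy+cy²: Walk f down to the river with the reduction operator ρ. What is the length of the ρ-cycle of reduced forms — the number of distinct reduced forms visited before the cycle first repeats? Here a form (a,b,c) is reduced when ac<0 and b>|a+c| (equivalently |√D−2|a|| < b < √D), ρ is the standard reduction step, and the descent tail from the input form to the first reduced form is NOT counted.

D = 17, ⌊√D⌋ = 4
descent: ρ → (2,3,-1)  [lands on river]
river: ρ → (-1,3,2)
river: ρ → (2,1,-2)
river: ρ → (-2,3,1)
river: ρ → (1,3,-2)
river: ρ → (-2,1,2)
ρ-cycle length = 6 (tail of 1 descent step not counted)

6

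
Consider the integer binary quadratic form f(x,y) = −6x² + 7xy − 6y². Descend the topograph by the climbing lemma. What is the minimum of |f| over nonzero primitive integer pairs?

translate: b→5 (≡-7 mod 12), so (6,-7,6)→(6,5,5)
flip: (6,5,5)→(5,-5,6)
translate: b→5 (≡-5 mod 10), so (5,-5,6)→(5,5,6)
reduced (well bottom): (5,5,6) with a≤c, −a<b≤a
well minimum |f| = |-5| = 5 (negative-definite)

5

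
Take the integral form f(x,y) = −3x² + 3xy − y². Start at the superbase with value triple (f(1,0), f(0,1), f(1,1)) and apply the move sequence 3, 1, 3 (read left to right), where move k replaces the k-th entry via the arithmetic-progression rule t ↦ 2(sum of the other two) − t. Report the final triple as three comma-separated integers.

start (-3,-1,-1) = (f(1,0),f(0,1),f(1,1))
replace slot 3: 2·((-3)+(-1)) − (-1) = -7 → (-3,-1,-7)
replace slot 1: 2·((-1)+(-7)) − (-3) = -13 → (-13,-1,-7)
replace slot 3: 2·((-13)+(-1)) − (-7) = -21 → (-13,-1,-21)

-13,-1,-21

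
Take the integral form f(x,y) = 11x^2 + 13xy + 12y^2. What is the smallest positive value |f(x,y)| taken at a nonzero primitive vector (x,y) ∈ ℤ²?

translate: b→-9 (≡13 mod 22), so (11,13,12)→(11,-9,10)
flip: (11,-9,10)→(10,9,11)
reduced (well bottom): (10,9,11) with a≤c, −a<b≤a
well minimum = a = 10

10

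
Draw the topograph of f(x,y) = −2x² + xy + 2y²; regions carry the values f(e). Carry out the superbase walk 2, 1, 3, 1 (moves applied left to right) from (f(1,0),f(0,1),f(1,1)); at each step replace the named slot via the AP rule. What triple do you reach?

start (-2,2,1) = (f(1,0),f(0,1),f(1,1))
replace slot 2: 2·((-2)+1) − 2 = -4 → (-2,-4,1)
replace slot 1: 2·((-4)+1) − (-2) = -4 → (-4,-4,1)
replace slot 3: 2·((-4)+(-4)) − 1 = -17 → (-4,-4,-17)
replace slot 1: 2·((-4)+(-17)) − (-4) = -38 → (-38,-4,-17)

-38,-4,-17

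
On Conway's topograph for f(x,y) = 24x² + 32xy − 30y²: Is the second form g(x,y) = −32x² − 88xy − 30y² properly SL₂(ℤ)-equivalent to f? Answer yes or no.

D₁ = 3904, D₂ = 3904
river cycle of f (length 26): (-30, 28, 26), (26, 24, -32), (-32, 40, 18), (18, 32, -40), (-40, 48, 10), (10, 52, -30), (-30, 8, 32), (32, 56, -6), (-6, 52, 50), (50, 48, -8), … (16 more)
river cycle of g (length 26): (-30, 28, 26), (26, 24, -32), (-32, 40, 18), (18, 32, -40), (-40, 48, 10), (10, 52, -30), (-30, 8, 32), (32, 56, -6), (-6, 52, 50), (50, 48, -8), … (16 more)
cycles coincide ⇒ equivalent

yes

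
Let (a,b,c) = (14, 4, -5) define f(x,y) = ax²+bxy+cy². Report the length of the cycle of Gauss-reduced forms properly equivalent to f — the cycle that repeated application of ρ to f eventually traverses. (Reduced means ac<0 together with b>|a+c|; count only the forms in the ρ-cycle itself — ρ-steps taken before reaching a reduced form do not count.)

D = 296, ⌊√D⌋ = 17
descent: ρ → (-5,16,2)  [lands on river]
river: ρ → (2,16,-5)
river: ρ → (-5,14,5)
river: ρ → (5,16,-2)
river: ρ → (-2,16,5)
river: ρ → (5,14,-5)
ρ-cycle length = 6 (tail of 1 descent step not counted)

6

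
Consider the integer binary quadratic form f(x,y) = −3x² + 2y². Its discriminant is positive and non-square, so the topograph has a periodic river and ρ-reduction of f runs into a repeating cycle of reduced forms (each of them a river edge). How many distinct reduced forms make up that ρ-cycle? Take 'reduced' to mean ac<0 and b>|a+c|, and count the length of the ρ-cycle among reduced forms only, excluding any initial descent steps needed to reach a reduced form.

D = 24, ⌊√D⌋ = 4
descent: ρ → (2,4,-1)  [lands on river]
river: ρ → (-1,4,2)
ρ-cycle length = 2 (tail of 1 descent step not counted)

2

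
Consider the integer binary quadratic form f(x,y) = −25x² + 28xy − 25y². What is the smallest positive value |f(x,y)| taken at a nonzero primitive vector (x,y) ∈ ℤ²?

translate: b→22 (≡-28 mod 50), so (25,-28,25)→(25,22,22)
flip: (25,22,22)→(22,-22,25)
translate: b→22 (≡-22 mod 44), so (22,-22,25)→(22,22,25)
reduced (well bottom): (22,22,25) with a≤c, −a<b≤a
well minimum |f| = |-22| = 22 (negative-definite)

22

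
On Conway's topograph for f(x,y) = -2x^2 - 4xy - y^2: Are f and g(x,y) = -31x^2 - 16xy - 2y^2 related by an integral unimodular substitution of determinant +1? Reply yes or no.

D₁ = 8, D₂ = 8
river cycle of f (length 2): (-1, 2, 1), (1, 2, -1)
river cycle of g (length 2): (1, 2, -1), (-1, 2, 1)
cycles coincide ⇒ equivalent

yes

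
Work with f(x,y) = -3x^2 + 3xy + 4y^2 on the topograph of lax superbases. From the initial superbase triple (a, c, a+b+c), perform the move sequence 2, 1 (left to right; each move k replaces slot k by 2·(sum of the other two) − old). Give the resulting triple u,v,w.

start (-3,4,4) = (f(1,0),f(0,1),f(1,1))
replace slot 2: 2·((-3)+4) − 4 = -2 → (-3,-2,4)
replace slot 1: 2·((-2)+4) − (-3) = 7 → (7,-2,4)

7,-2,4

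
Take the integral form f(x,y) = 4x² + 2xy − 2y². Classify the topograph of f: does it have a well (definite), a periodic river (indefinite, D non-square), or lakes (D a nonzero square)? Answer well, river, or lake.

D = b²−4ac = 2² − 4·4·(-2) = 36
D = 6² is a perfect square ⇒ form factors over ℤ ⇒ lakes

lake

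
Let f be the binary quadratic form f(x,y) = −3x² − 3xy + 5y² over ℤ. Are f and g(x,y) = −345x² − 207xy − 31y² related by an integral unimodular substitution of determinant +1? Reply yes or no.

D₁ = 69, D₂ = 69
river cycle of f (length 4): (5, 3, -3), (-3, 3, 5), (5, 7, -1), (-1, 7, 5)
river cycle of g (length 4): (-3, 3, 5), (5, 7, -1), (-1, 7, 5), (5, 3, -3)
cycles coincide ⇒ equivalent

yes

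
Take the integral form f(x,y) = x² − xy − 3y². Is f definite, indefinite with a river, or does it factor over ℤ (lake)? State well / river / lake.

D = b²−4ac = (-1)² − 4·1·(-3) = 13
D > 0 non-square ⇒ indefinite ⇒ periodic river

river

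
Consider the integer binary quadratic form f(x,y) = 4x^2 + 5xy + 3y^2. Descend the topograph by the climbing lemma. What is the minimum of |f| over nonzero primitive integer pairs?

translate: b→-3 (≡5 mod 8), so (4,5,3)→(4,-3,2)
flip: (4,-3,2)→(2,3,4)
translate: b→-1 (≡3 mod 4), so (2,3,4)→(2,-1,3)
reduced (well bottom): (2,-1,3) with a≤c, −a<b≤a
well minimum = a = 2

2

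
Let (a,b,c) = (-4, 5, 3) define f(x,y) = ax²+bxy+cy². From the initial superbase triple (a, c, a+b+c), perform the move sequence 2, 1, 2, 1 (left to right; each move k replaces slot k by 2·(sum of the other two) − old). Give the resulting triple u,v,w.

start (-4,3,4) = (f(1,0),f(0,1),f(1,1))
replace slot 2: 2·((-4)+4) − 3 = -3 → (-4,-3,4)
replace slot 1: 2·((-3)+4) − (-4) = 6 → (6,-3,4)
replace slot 2: 2·(6+4) − (-3) = 23 → (6,23,4)
replace slot 1: 2·(23+4) − 6 = 48 → (48,23,4)

48,23,4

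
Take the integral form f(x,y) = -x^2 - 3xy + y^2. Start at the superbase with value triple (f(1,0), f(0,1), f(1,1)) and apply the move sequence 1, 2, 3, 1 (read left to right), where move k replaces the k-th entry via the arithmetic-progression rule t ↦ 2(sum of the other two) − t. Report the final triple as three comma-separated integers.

start (-1,1,-3) = (f(1,0),f(0,1),f(1,1))
replace slot 1: 2·(1+(-3)) − (-1) = -3 → (-3,1,-3)
replace slot 2: 2·((-3)+(-3)) − 1 = -13 → (-3,-13,-3)
replace slot 3: 2·((-3)+(-13)) − (-3) = -29 → (-3,-13,-29)
replace slot 1: 2·((-13)+(-29)) − (-3) = -81 → (-81,-13,-29)

-81,-13,-29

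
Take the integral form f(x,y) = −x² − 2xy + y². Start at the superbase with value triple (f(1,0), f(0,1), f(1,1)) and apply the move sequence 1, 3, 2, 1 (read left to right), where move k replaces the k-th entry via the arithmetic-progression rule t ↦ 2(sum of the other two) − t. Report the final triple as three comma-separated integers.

start (-1,1,-2) = (f(1,0),f(0,1),f(1,1))
replace slot 1: 2·(1+(-2)) − (-1) = -1 → (-1,1,-2)
replace slot 3: 2·((-1)+1) − (-2) = 2 → (-1,1,2)
replace slot 2: 2·((-1)+2) − 1 = 1 → (-1,1,2)
replace slot 1: 2·(1+2) − (-1) = 7 → (7,1,2)

7,1,2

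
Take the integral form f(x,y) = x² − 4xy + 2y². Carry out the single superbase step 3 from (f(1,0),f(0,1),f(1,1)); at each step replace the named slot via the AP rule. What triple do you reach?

start (1,2,-1) = (f(1,0),f(0,1),f(1,1))
replace slot 3: 2·(1+2) − (-1) = 7 → (1,2,7)

1,2,7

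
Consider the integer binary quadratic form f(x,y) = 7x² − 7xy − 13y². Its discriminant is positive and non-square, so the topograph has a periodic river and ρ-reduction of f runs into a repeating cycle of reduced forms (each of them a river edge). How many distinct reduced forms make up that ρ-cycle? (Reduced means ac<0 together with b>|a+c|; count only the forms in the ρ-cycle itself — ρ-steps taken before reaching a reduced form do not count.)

D = 413, ⌊√D⌋ = 20
descent: ρ → (-13,7,7)  [lands on river]
river: ρ → (7,7,-13)
river: ρ → (-13,19,1)
river: ρ → (1,19,-13)
ρ-cycle length = 4 (tail of 1 descent step not counted)

4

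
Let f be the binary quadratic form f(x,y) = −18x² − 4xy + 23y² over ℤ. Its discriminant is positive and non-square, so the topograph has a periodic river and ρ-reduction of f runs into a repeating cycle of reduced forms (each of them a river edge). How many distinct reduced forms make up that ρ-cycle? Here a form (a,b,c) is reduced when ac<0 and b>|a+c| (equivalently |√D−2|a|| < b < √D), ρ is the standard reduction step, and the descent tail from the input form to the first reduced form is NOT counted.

D = 1672, ⌊√D⌋ = 40
descent: ρ → (23,4,-18)
descent: ρ → (-18,32,9)  [lands on river]
river: ρ → (9,40,-2)
river: ρ → (-2,40,9)
river: ρ → (9,32,-18)
river: ρ → (-18,40,1)
river: ρ → (1,40,-18)
ρ-cycle length = 6 (tail of 2 descent steps not counted)

6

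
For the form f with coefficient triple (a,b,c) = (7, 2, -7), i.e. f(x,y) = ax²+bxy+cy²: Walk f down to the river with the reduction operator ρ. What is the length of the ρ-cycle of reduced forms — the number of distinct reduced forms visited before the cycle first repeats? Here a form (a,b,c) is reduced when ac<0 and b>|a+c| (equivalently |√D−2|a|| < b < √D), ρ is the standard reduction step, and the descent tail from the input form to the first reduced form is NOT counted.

D = 200, ⌊√D⌋ = 14
river: ρ → (-7,12,2)
river: ρ → (2,12,-7)
river: ρ → (-7,2,7)
river: ρ → (7,12,-2)
river: ρ → (-2,12,7)
river: ρ → (7,2,-7)
ρ-cycle length = 6 (tail of 0 descent steps not counted)

6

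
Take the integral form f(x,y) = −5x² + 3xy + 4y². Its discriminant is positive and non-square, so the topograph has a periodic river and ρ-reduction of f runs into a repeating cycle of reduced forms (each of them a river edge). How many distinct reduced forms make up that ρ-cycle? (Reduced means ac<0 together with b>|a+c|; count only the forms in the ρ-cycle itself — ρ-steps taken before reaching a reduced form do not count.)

D = 89, ⌊√D⌋ = 9
river: ρ → (4,5,-4)
river: ρ → (-4,3,5)
river: ρ → (5,7,-2)
river: ρ → (-2,9,1)
river: ρ → (1,9,-2)
river: ρ → (-2,7,5)
river: ρ → (5,3,-4)
river: ρ → (-4,5,4)
river: ρ → (4,3,-5)
river: ρ → (-5,7,2)
river: ρ → (2,9,-1)
river: ρ → (-1,9,2)
river: ρ → (2,7,-5)
river: ρ → (-5,3,4)
ρ-cycle length = 14 (tail of 0 descent steps not counted)

14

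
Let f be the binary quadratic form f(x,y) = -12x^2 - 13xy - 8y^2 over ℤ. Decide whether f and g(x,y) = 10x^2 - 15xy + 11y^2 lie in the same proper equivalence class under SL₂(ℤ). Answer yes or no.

D₁ = -215, D₂ = -215
f is negative-definite; reduce −f:
−f: translate: b→-11 (≡13 mod 24), so (12,13,8)→(12,-11,7)
−f: flip: (12,-11,7)→(7,11,12)
−f: translate: b→-3 (≡11 mod 14), so (7,11,12)→(7,-3,8)
−f: reduced (well bottom): (7,-3,8) with a≤c, −a<b≤a
flip sign back: reduced form of f is (-7,3,-8)
g: translate: b→5 (≡-15 mod 20), so (10,-15,11)→(10,5,6)
g: flip: (10,5,6)→(6,-5,10)
g: reduced (well bottom): (6,-5,10) with a≤c, −a<b≤a
reduced forms (-7, 3, -8) vs (6, -5, 10) ⇒ inequivalent

no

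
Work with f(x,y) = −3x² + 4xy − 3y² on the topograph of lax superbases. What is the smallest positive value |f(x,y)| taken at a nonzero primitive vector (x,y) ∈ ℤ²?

translate: b→2 (≡-4 mod 6), so (3,-4,3)→(3,2,2)
flip: (3,2,2)→(2,-2,3)
translate: b→2 (≡-2 mod 4), so (2,-2,3)→(2,2,3)
reduced (well bottom): (2,2,3) with a≤c, −a<b≤a
well minimum |f| = |-2| = 2 (negative-definite)

2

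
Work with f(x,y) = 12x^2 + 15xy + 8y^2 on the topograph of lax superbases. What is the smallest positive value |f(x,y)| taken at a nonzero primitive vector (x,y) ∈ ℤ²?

translate: b→-9 (≡15 mod 24), so (12,15,8)→(12,-9,5)
flip: (12,-9,5)→(5,9,12)
translate: b→-1 (≡9 mod 10), so (5,9,12)→(5,-1,8)
reduced (well bottom): (5,-1,8) with a≤c, −a<b≤a
well minimum = a = 5

5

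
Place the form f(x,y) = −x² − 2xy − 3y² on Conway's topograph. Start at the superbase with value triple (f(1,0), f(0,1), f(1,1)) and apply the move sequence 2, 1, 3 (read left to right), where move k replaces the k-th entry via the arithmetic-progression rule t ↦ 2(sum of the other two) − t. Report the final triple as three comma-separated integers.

start (-1,-3,-6) = (f(1,0),f(0,1),f(1,1))
replace slot 2: 2·((-1)+(-6)) − (-3) = -11 → (-1,-11,-6)
replace slot 1: 2·((-11)+(-6)) − (-1) = -33 → (-33,-11,-6)
replace slot 3: 2·((-33)+(-11)) − (-6) = -82 → (-33,-11,-82)

-33,-11,-82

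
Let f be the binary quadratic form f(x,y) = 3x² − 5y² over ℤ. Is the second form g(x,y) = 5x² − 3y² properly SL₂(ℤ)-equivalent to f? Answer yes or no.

D₁ = 60, D₂ = 60
river cycle of f (length 2): (3, 6, -2), (-2, 6, 3)
river cycle of g (length 2): (-3, 6, 2), (2, 6, -3)
cycles differ ⇒ inequivalent

no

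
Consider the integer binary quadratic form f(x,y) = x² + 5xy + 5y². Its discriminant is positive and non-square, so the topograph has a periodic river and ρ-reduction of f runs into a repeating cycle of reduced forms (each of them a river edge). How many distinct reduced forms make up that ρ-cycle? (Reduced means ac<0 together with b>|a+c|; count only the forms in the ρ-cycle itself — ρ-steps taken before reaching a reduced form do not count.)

D = 5, ⌊√D⌋ = 2
descent: ρ → (5,5,1)
descent: ρ → (1,1,-1)  [lands on river]
river: ρ → (-1,1,1)
ρ-cycle length = 2 (tail of 2 descent steps not counted)

2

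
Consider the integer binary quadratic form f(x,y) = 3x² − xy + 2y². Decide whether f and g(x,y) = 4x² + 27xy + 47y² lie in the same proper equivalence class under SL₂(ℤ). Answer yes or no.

D₁ = -23, D₂ = -23
f: flip: (3,-1,2)→(2,1,3)
f: reduced (well bottom): (2,1,3) with a≤c, −a<b≤a
g: translate: b→3 (≡27 mod 8), so (4,27,47)→(4,3,2)
g: flip: (4,3,2)→(2,-3,4)
g: translate: b→1 (≡-3 mod 4), so (2,-3,4)→(2,1,3)
g: reduced (well bottom): (2,1,3) with a≤c, −a<b≤a
reduced forms (2, 1, 3) vs (2, 1, 3) ⇒ equivalent

yes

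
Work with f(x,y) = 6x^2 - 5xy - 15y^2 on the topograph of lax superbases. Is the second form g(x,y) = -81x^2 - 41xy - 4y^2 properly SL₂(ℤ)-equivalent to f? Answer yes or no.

D₁ = 385, D₂ = 385
river cycle of f (length 12): (6, 19, -1), (-1, 19, 6), (6, 17, -4), (-4, 15, 10), (10, 5, -9), (-9, 13, 6), (6, 11, -11), (-11, 11, 6), (6, 13, -9), (-9, 5, 10), … (2 more)
river cycle of g (length 12): (-4, 17, 6), (6, 19, -1), (-1, 19, 6), (6, 17, -4), (-4, 15, 10), (10, 5, -9), (-9, 13, 6), (6, 11, -11), (-11, 11, 6), (6, 13, -9), … (2 more)
cycles coincide ⇒ equivalent

yes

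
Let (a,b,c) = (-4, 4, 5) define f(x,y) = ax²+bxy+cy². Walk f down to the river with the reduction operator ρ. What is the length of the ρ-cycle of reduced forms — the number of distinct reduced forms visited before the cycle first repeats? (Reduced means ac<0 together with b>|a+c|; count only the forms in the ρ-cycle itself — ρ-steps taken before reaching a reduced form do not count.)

D = 96, ⌊√D⌋ = 9
river: ρ → (5,6,-3)
river: ρ → (-3,6,5)
river: ρ → (5,4,-4)
river: ρ → (-4,4,5)
ρ-cycle length = 4 (tail of 0 descent steps not counted)

4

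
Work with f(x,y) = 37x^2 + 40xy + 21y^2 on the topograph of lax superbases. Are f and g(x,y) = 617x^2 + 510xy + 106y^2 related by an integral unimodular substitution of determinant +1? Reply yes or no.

D₁ = -1508, D₂ = -1508
f: translate: b→-34 (≡40 mod 74), so (37,40,21)→(37,-34,18)
f: flip: (37,-34,18)→(18,34,37)
f: translate: b→-2 (≡34 mod 36), so (18,34,37)→(18,-2,21)
f: reduced (well bottom): (18,-2,21) with a≤c, −a<b≤a
g: flip: (617,510,106)→(106,-510,617)
g: translate: b→-86 (≡-510 mod 212), so (106,-510,617)→(106,-86,21)
g: flip: (106,-86,21)→(21,86,106)
g: translate: b→2 (≡86 mod 42), so (21,86,106)→(21,2,18)
g: flip: (21,2,18)→(18,-2,21)
g: reduced (well bottom): (18,-2,21) with a≤c, −a<b≤a
reduced forms (18, -2, 21) vs (18, -2, 21) ⇒ equivalent

yes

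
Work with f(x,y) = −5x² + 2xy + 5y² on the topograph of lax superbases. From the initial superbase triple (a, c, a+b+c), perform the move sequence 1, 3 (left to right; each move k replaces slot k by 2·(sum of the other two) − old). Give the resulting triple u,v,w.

start (-5,5,2) = (f(1,0),f(0,1),f(1,1))
replace slot 1: 2·(5+2) − (-5) = 19 → (19,5,2)
replace slot 3: 2·(19+5) − 2 = 46 → (19,5,46)

19,5,46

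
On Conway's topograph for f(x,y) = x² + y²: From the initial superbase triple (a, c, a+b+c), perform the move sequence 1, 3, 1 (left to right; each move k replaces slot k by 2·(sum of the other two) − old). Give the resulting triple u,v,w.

start (1,1,2) = (f(1,0),f(0,1),f(1,1))
replace slot 1: 2·(1+2) − 1 = 5 → (5,1,2)
replace slot 3: 2·(5+1) − 2 = 10 → (5,1,10)
replace slot 1: 2·(1+10) − 5 = 17 → (17,1,10)

17,1,10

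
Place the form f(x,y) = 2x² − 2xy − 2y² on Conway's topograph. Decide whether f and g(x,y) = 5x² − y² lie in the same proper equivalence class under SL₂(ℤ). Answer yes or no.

D₁ = 20, D₂ = 20
river cycle of f (length 2): (-2, 2, 2), (2, 2, -2)
river cycle of g (length 2): (-1, 4, 1), (1, 4, -1)
cycles differ ⇒ inequivalent

no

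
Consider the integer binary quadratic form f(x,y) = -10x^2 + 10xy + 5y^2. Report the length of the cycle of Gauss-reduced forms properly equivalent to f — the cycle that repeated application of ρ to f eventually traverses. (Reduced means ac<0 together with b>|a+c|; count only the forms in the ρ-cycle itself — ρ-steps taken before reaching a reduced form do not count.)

D = 300, ⌊√D⌋ = 17
river: ρ → (5,10,-10)
river: ρ → (-10,10,5)
ρ-cycle length = 2 (tail of 0 descent steps not counted)

2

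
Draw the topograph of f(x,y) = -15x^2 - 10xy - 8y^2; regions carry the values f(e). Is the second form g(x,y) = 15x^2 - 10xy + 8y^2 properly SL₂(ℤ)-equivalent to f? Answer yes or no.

D₁ = -380, D₂ = -380
f is negative-definite; reduce −f:
−f: flip: (15,10,8)→(8,-10,15)
−f: translate: b→6 (≡-10 mod 16), so (8,-10,15)→(8,6,13)
−f: reduced (well bottom): (8,6,13) with a≤c, −a<b≤a
flip sign back: reduced form of f is (-8,-6,-13)
g: flip: (15,-10,8)→(8,10,15)
g: translate: b→-6 (≡10 mod 16), so (8,10,15)→(8,-6,13)
g: reduced (well bottom): (8,-6,13) with a≤c, −a<b≤a
reduced forms (-8, -6, -13) vs (8, -6, 13) ⇒ inequivalent

no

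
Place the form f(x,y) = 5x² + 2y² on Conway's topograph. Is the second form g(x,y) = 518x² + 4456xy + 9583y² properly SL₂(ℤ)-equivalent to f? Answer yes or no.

D₁ = -40, D₂ = -40
f: flip: (5,0,2)→(2,0,5)
f: reduced (well bottom): (2,0,5) with a≤c, −a<b≤a
g: translate: b→312 (≡4456 mod 1036), so (518,4456,9583)→(518,312,47)
g: flip: (518,312,47)→(47,-312,518)
g: translate: b→-30 (≡-312 mod 94), so (47,-312,518)→(47,-30,5)
g: flip: (47,-30,5)→(5,30,47)
g: translate: b→0 (≡30 mod 10), so (5,30,47)→(5,0,2)
g: flip: (5,0,2)→(2,0,5)
g: reduced (well bottom): (2,0,5) with a≤c, −a<b≤a
reduced forms (2, 0, 5) vs (2, 0, 5) ⇒ equivalent

yes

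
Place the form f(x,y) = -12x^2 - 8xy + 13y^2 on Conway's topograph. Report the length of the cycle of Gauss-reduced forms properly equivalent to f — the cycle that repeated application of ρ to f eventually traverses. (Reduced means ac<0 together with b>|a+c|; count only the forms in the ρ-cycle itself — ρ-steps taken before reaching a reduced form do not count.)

D = 688, ⌊√D⌋ = 26
descent: ρ → (13,8,-12)  [lands on river]
river: ρ → (-12,16,9)
river: ρ → (9,20,-8)
river: ρ → (-8,12,17)
river: ρ → (17,22,-3)
river: ρ → (-3,26,1)
river: ρ → (1,26,-3)
river: ρ → (-3,22,17)
river: ρ → (17,12,-8)
river: ρ → (-8,20,9)
river: ρ → (9,16,-12)
river: ρ → (-12,8,13)
river: ρ → (13,18,-7)
river: ρ → (-7,24,4)
river: ρ → (4,24,-7)
river: ρ → (-7,18,13)
ρ-cycle length = 16 (tail of 1 descent step not counted)

16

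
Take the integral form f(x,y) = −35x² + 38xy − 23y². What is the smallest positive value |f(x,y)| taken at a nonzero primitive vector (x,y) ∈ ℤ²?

translate: b→32 (≡-38 mod 70), so (35,-38,23)→(35,32,20)
flip: (35,32,20)→(20,-32,35)
translate: b→8 (≡-32 mod 40), so (20,-32,35)→(20,8,23)
reduced (well bottom): (20,8,23) with a≤c, −a<b≤a
well minimum |f| = |-20| = 20 (negative-definite)

20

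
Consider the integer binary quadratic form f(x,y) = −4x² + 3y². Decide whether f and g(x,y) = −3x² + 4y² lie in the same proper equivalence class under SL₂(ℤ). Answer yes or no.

D₁ = 48, D₂ = 48
river cycle of f (length 2): (3, 6, -1), (-1, 6, 3)
river cycle of g (length 2): (-3, 6, 1), (1, 6, -3)
cycles differ ⇒ inequivalent

no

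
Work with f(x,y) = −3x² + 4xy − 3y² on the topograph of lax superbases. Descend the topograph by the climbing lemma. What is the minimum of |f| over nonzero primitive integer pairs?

translate: b→2 (≡-4 mod 6), so (3,-4,3)→(3,2,2)
flip: (3,2,2)→(2,-2,3)
translate: b→2 (≡-2 mod 4), so (2,-2,3)→(2,2,3)
reduced (well bottom): (2,2,3) with a≤c, −a<b≤a
well minimum |f| = |-2| = 2 (negative-definite)

2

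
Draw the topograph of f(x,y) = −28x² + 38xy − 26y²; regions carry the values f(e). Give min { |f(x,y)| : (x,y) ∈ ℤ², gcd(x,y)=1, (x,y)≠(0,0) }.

translate: b→18 (≡-38 mod 56), so (28,-38,26)→(28,18,16)
flip: (28,18,16)→(16,-18,28)
translate: b→14 (≡-18 mod 32), so (16,-18,28)→(16,14,26)
reduced (well bottom): (16,14,26) with a≤c, −a<b≤a
well minimum |f| = |-16| = 16 (negative-definite)

16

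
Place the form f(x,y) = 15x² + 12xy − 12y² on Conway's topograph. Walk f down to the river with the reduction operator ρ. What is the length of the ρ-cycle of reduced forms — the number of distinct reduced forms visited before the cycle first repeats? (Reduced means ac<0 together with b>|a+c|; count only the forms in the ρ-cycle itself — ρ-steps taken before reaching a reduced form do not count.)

D = 864, ⌊√D⌋ = 29
river: ρ → (-12,12,15)
river: ρ → (15,18,-9)
river: ρ → (-9,18,15)
river: ρ → (15,12,-12)
ρ-cycle length = 4 (tail of 0 descent steps not counted)

4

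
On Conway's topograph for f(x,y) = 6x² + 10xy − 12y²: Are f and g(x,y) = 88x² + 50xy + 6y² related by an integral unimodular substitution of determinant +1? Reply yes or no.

D₁ = 388, D₂ = 388
river cycle of f (length 18): (-12, 14, 4), (4, 18, -4), (-4, 14, 12), (12, 10, -6), (-6, 14, 8), (8, 18, -2), (-2, 18, 8), (8, 14, -6), (-6, 10, 12), (12, 14, -4), … (8 more)
river cycle of g (length 18): (6, 10, -12), (-12, 14, 4), (4, 18, -4), (-4, 14, 12), (12, 10, -6), (-6, 14, 8), (8, 18, -2), (-2, 18, 8), (8, 14, -6), (-6, 10, 12), … (8 more)
cycles coincide ⇒ equivalent

yes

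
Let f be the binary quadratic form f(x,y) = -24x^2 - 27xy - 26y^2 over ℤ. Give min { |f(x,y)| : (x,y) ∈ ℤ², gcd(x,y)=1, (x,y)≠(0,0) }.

translate: b→-21 (≡27 mod 48), so (24,27,26)→(24,-21,23)
flip: (24,-21,23)→(23,21,24)
reduced (well bottom): (23,21,24) with a≤c, −a<b≤a
well minimum |f| = |-23| = 23 (negative-definite)

23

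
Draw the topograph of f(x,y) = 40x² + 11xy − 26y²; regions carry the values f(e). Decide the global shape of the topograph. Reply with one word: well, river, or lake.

D = b²−4ac = 11² − 4·40·(-26) = 4281
D > 0 non-square ⇒ indefinite ⇒ periodic river

river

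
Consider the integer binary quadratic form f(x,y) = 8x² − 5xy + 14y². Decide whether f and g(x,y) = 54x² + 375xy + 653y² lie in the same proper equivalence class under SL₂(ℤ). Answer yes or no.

D₁ = -423, D₂ = -423
f: reduced (well bottom): (8,-5,14) with a≤c, −a<b≤a
g: translate: b→51 (≡375 mod 108), so (54,375,653)→(54,51,14)
g: flip: (54,51,14)→(14,-51,54)
g: translate: b→5 (≡-51 mod 28), so (14,-51,54)→(14,5,8)
g: flip: (14,5,8)→(8,-5,14)
g: reduced (well bottom): (8,-5,14) with a≤c, −a<b≤a
reduced forms (8, -5, 14) vs (8, -5, 14) ⇒ equivalent

yes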